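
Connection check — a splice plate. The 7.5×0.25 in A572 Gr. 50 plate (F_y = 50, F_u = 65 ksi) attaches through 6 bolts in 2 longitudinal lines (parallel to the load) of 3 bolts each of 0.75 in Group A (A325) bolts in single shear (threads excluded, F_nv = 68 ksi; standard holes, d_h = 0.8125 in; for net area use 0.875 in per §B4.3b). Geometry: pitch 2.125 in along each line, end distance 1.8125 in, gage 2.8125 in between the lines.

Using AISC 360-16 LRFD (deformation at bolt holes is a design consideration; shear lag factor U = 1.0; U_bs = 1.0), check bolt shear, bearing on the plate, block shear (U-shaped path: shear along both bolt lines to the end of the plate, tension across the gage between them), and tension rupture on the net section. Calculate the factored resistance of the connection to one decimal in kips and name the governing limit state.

70.1 kips (net-section rupture governs)

Bolt shear: A_b = π(0.75)²/4 = 0.44179 in². φR_n = 0.75 × 68 × 0.44179 × 6 × 1 = 135.2 kips.
Bearing (0.25 in plate, F_u = 65 ksi): end bolts L_c = 1.8125 − 0.8125/2 = 1.40625, R_n = min(1.2×1.40625×0.25×65, 2.4×0.75×0.25×65) = 27.422 kips/bolt; interior L_c = 2.125 − 0.8125 = 1.3125, R_n = 25.594 kips/bolt. φR_n = 0.75 × (2×27.422 + 4×25.594) = 117.9 kips.
Block shear: shear path 2×[1.8125+2×2.125] = 2×6.0625 in, A_gv = 3.0313, A_nv = 2×(6.0625 − 2.5×0.875)×0.25 = 1.9375 in²; tension across gage: (2.8125 − 1×0.875)×0.25 = 0.48438 in². R_n = min(0.6×65×1.9375, 0.6×50×3.0313) + 1.0×65×0.48438 = min(75.563, 90.939) + 31.485 = 107.05 kips. φR_n = 0.75 × 107.05 = 80.3 kips.
Tension rupture (net): A_n = (7.5 − 2×0.875)×0.25 = 1.4375 in² (U = 1.0, A_e = A_n). φR_n = 0.75 × 65 × 1.4375 = 70.1 kips.
Governing: min(135.2, 117.9, 80.3, 70.1) = 70.1 kips → net-section rupture.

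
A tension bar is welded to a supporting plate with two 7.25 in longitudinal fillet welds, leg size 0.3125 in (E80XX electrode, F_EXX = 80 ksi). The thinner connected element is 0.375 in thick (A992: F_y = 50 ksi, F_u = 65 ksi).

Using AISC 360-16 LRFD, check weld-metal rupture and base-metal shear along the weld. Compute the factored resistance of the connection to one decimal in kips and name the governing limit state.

Weld metal: throat = 0.707×0.3125 = 0.22094 in, L = 2×7.25 = 14.5 in. φR_n = 0.75 × 0.6 × 80 × 0.22094 × 14.5 = 115.3 kips.
Base metal shear (0.375 in plate): yield φR_n = 1.0×0.6×50×0.375×14.5 = 163.1 kips; rupture φR_n = 0.75×0.6×65×0.375×14.5 = 159.0 kips; take 159.0 kips (rupture).
Governing: min(115.3, 159.0) = 115.3 kips → weld metal.

115.3 kips (weld metal governs)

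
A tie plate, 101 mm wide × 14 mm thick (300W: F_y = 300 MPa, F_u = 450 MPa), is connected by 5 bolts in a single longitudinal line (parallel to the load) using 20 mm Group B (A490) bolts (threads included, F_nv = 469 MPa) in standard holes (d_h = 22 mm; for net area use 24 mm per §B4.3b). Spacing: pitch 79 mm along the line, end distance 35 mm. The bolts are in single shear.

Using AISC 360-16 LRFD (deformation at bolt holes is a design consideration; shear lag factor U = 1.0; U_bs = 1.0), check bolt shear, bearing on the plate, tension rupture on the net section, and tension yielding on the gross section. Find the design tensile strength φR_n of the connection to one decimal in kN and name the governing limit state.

363.8 kN (net-section rupture governs)

Bolt shear: A_b = π(20)²/4 = 314.16 mm². φR_n = 0.75 × 469 × 314.16 × 5 × 1 = 552.5 kN.
Bearing (14 mm plate, F_u = 450 MPa): end bolts L_c = 35 − 22/2 = 24, R_n = min(1.2×24×14×450, 2.4×20×14×450) = 181.44 kN/bolt; interior L_c = 79 − 22 = 57, R_n = 302.4 kN/bolt. φR_n = 0.75 × (1×181.44 + 4×302.4) = 1043.3 kN.
Tension rupture (net): A_n = (101 − 1×24)×14 = 1078 mm² (U = 1.0, A_e = A_n). φR_n = 0.75 × 450 × 1078 = 363.8 kN.
Tension yield (gross): A_g = 101×14 = 1414 mm². φR_n = 0.90 × 300 × 1414 = 381.8 kN.
Governing: min(552.5, 1043.3, 363.8, 381.8) = 363.8 kN → net-section rupture.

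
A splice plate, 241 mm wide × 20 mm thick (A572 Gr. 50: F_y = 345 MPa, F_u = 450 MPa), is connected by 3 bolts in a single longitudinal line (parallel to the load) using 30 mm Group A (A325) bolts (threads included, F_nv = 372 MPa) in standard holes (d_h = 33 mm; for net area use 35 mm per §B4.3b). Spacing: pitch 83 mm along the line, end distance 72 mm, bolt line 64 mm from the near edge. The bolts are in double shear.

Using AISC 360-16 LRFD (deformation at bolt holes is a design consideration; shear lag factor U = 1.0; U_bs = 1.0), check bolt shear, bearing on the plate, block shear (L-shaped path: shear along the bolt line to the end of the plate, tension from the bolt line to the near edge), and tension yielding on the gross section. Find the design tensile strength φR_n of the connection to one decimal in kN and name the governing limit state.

Bolt shear: A_b = π(30)²/4 = 706.86 mm². φR_n = 0.75 × 372 × 706.86 × 3 × 2 = 1183.3 kN.
Bearing (20 mm plate, F_u = 450 MPa): end bolts L_c = 72 − 33/2 = 55.5, R_n = min(1.2×55.5×20×450, 2.4×30×20×450) = 599.4 kN/bolt; interior L_c = 83 − 33 = 50, R_n = 540 kN/bolt. φR_n = 0.75 × (1×599.4 + 2×540) = 1259.6 kN.
Block shear: shear path 1×[72+2×83] = 1×238 mm, A_gv = 4760, A_nv = 1×(238 − 2.5×35)×20 = 3010 mm²; tension to near edge: (64 − 0.5×35)×20 = 930 mm². R_n = min(0.6×450×3010, 0.6×345×4760) + 1.0×450×930 = min(812.7, 985.32) + 418.5 = 1231.2 kN. φR_n = 0.75 × 1231.2 = 923.4 kN.
Tension yield (gross): A_g = 241×20 = 4820 mm². φR_n = 0.90 × 345 × 4820 = 1496.6 kN.
Governing: min(1183.3, 1259.6, 923.4, 1496.6) = 923.4 kN → block shear.

923.4 kN (block shear governs)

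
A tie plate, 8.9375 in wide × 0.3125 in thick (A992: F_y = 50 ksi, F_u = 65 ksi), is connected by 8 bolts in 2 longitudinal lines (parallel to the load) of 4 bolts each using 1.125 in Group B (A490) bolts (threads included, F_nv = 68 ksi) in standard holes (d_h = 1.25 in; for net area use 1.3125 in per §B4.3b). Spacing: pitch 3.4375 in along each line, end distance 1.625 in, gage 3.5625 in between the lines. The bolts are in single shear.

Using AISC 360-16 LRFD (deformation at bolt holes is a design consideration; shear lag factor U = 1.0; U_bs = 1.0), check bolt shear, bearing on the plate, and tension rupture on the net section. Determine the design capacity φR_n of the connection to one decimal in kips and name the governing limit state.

Bolt shear: A_b = π(1.125)²/4 = 0.99402 in². φR_n = 0.75 × 68 × 0.99402 × 8 × 1 = 405.6 kips.
Bearing (0.3125 in plate, F_u = 65 ksi): end bolts L_c = 1.625 − 1.25/2 = 1, R_n = min(1.2×1×0.3125×65, 2.4×1.125×0.3125×65) = 24.375 kips/bolt; interior L_c = 3.4375 − 1.25 = 2.1875, R_n = 53.32 kips/bolt. φR_n = 0.75 × (2×24.375 + 6×53.32) = 276.5 kips.
Tension rupture (net): A_n = (8.9375 − 2×1.3125)×0.3125 = 1.9727 in² (U = 1.0, A_e = A_n). φR_n = 0.75 × 65 × 1.9727 = 96.2 kips.
Governing: min(405.6, 276.5, 96.2) = 96.2 kips → net-section rupture.

96.2 kips (net-section rupture governs)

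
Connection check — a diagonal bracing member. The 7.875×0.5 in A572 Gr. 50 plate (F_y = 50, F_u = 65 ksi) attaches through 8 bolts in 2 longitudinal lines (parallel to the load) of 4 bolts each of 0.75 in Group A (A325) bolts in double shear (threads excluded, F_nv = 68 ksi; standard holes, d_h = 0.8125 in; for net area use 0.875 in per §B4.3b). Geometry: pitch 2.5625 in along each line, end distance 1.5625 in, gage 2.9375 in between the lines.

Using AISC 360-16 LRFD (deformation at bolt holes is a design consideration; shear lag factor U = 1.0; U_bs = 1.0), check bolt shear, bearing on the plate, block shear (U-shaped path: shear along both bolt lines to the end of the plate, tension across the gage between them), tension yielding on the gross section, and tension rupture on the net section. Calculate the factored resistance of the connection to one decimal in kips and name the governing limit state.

Bolt shear: A_b = π(0.75)²/4 = 0.44179 in². φR_n = 0.75 × 68 × 0.44179 × 8 × 2 = 360.5 kips.
Bearing (0.5 in plate, F_u = 65 ksi): end bolts L_c = 1.5625 − 0.8125/2 = 1.15625, R_n = min(1.2×1.15625×0.5×65, 2.4×0.75×0.5×65) = 45.094 kips/bolt; interior L_c = 2.5625 − 0.8125 = 1.75, R_n = 58.5 kips/bolt. φR_n = 0.75 × (2×45.094 + 6×58.5) = 330.9 kips.
Block shear: shear path 2×[1.5625+3×2.5625] = 2×9.25 in, A_gv = 9.25, A_nv = 2×(9.25 − 3.5×0.875)×0.5 = 6.1875 in²; tension across gage: (2.9375 − 1×0.875)×0.5 = 1.0313 in². R_n = min(0.6×65×6.1875, 0.6×50×9.25) + 1.0×65×1.0313 = min(241.31, 277.5) + 67.035 = 308.35 kips. φR_n = 0.75 × 308.35 = 231.3 kips.
Tension yield (gross): A_g = 7.875×0.5 = 3.9375 in². φR_n = 0.90 × 50 × 3.9375 = 177.2 kips.
Tension rupture (net): A_n = (7.875 − 2×0.875)×0.5 = 3.0625 in² (U = 1.0, A_e = A_n). φR_n = 0.75 × 65 × 3.0625 = 149.3 kips.
Governing: min(360.5, 330.9, 231.3, 177.2, 149.3) = 149.3 kips → net-section rupture.

149.3 kips (net-section rupture governs)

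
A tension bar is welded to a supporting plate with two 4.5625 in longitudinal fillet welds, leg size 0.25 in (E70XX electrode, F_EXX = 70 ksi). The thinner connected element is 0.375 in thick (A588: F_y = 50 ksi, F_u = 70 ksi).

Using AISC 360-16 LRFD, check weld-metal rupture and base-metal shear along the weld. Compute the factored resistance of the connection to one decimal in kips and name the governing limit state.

50.8 kips (weld metal governs)

Weld metal: throat = 0.707×0.25 = 0.17675 in, L = 2×4.5625 = 9.125 in. φR_n = 0.75 × 0.6 × 70 × 0.17675 × 9.125 = 50.8 kips.
Base metal shear (0.375 in plate): yield φR_n = 1.0×0.6×50×0.375×9.125 = 102.7 kips; rupture φR_n = 0.75×0.6×70×0.375×9.125 = 107.8 kips; take 102.7 kips (yield).
Governing: min(50.8, 102.7) = 50.8 kips → weld metal.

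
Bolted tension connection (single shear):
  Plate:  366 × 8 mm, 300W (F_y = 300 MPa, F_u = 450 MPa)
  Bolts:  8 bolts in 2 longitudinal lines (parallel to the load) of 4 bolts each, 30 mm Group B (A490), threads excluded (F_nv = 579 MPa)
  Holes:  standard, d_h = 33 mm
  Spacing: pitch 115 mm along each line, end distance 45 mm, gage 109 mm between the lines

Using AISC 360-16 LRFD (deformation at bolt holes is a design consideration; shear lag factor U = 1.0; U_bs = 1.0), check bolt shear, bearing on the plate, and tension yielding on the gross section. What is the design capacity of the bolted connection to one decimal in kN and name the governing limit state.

790.6 kN (gross-section yield governs)

Bolt shear: A_b = π(30)²/4 = 706.86 mm². φR_n = 0.75 × 579 × 706.86 × 8 × 1 = 2455.6 kN.
Bearing (8 mm plate, F_u = 450 MPa): end bolts L_c = 45 − 33/2 = 28.5, R_n = min(1.2×28.5×8×450, 2.4×30×8×450) = 123.12 kN/bolt; interior L_c = 115 − 33 = 82, R_n = 259.2 kN/bolt. φR_n = 0.75 × (2×123.12 + 6×259.2) = 1351.1 kN.
Tension yield (gross): A_g = 366×8 = 2928 mm². φR_n = 0.90 × 300 × 2928 = 790.6 kN.
Governing: min(2455.6, 1351.1, 790.6) = 790.6 kN → gross-section yield.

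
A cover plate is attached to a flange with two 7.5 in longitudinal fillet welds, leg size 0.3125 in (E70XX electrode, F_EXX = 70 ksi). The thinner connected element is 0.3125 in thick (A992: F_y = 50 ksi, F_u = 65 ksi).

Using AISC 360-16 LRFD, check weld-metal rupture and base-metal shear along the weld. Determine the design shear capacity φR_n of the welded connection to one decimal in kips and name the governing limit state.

104.4 kips (weld metal governs)

Weld metal: throat = 0.707×0.3125 = 0.22094 in, L = 2×7.5 = 15 in. φR_n = 0.75 × 0.6 × 70 × 0.22094 × 15 = 104.4 kips.
Base metal shear (0.3125 in plate): yield φR_n = 1.0×0.6×50×0.3125×15 = 140.6 kips; rupture φR_n = 0.75×0.6×65×0.3125×15 = 137.1 kips; take 137.1 kips (rupture).
Governing: min(104.4, 137.1) = 104.4 kips → weld metal.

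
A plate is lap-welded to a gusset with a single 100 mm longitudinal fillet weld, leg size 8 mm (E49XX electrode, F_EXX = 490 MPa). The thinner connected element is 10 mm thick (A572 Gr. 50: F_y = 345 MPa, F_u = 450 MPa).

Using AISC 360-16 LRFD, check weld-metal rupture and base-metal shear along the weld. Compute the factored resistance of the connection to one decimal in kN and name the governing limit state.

124.7 kN (weld metal governs)

Weld metal: throat = 0.707×8 = 5.656 mm, L = 100 mm. φR_n = 0.75 × 0.6 × 490 × 5.656 × 100 = 124.7 kN.
Base metal shear (10 mm plate): yield φR_n = 1.0×0.6×345×10×100 = 207.0 kN; rupture φR_n = 0.75×0.6×450×10×100 = 202.5 kN; take 202.5 kN (rupture).
Governing: min(124.7, 202.5) = 124.7 kN → weld metal.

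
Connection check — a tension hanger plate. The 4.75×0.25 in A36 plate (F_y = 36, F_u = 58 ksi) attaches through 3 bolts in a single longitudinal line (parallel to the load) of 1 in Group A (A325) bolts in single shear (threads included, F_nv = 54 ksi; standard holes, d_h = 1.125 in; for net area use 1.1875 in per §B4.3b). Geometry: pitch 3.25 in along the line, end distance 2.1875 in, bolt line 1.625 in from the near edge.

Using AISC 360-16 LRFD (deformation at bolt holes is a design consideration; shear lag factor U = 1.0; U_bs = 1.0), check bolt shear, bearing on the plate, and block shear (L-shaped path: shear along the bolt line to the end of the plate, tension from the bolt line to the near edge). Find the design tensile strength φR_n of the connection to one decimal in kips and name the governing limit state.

Bolt shear: A_b = π(1)²/4 = 0.7854 in². φR_n = 0.75 × 54 × 0.7854 × 3 × 1 = 95.4 kips.
Bearing (0.25 in plate, F_u = 58 ksi): end bolts L_c = 2.1875 − 1.125/2 = 1.625, R_n = min(1.2×1.625×0.25×58, 2.4×1×0.25×58) = 28.275 kips/bolt; interior L_c = 3.25 − 1.125 = 2.125, R_n = 34.8 kips/bolt. φR_n = 0.75 × (1×28.275 + 2×34.8) = 73.4 kips.
Block shear: shear path 1×[2.1875+2×3.25] = 1×8.6875 in, A_gv = 2.1719, A_nv = 1×(8.6875 − 2.5×1.1875)×0.25 = 1.4297 in²; tension to near edge: (1.625 − 0.5×1.1875)×0.25 = 0.25781 in². R_n = min(0.6×58×1.4297, 0.6×36×2.1719) + 1.0×58×0.25781 = min(49.754, 46.913) + 14.953 = 61.866 kips. φR_n = 0.75 × 61.866 = 46.4 kips.
Governing: min(95.4, 73.4, 46.4) = 46.4 kips → block shear.

46.4 kips (block shear governs)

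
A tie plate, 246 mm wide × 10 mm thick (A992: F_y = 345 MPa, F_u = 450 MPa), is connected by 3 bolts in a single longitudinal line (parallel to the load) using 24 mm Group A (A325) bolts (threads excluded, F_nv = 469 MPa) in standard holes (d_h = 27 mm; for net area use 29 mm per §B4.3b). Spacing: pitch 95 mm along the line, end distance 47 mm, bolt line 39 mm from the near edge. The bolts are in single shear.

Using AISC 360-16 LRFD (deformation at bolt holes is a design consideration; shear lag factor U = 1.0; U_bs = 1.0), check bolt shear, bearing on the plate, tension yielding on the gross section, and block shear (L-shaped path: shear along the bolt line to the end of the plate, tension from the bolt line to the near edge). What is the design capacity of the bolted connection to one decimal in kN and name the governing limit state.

415.8 kN (block shear governs)

Bolt shear: A_b = π(24)²/4 = 452.39 mm². φR_n = 0.75 × 469 × 452.39 × 3 × 1 = 477.4 kN.
Bearing (10 mm plate, F_u = 450 MPa): end bolts L_c = 47 − 27/2 = 33.5, R_n = min(1.2×33.5×10×450, 2.4×24×10×450) = 180.9 kN/bolt; interior L_c = 95 − 27 = 68, R_n = 259.2 kN/bolt. φR_n = 0.75 × (1×180.9 + 2×259.2) = 524.5 kN.
Tension yield (gross): A_g = 246×10 = 2460 mm². φR_n = 0.90 × 345 × 2460 = 763.8 kN.
Block shear: shear path 1×[47+2×95] = 1×237 mm, A_gv = 2370, A_nv = 1×(237 − 2.5×29)×10 = 1645 mm²; tension to near edge: (39 − 0.5×29)×10 = 245 mm². R_n = min(0.6×450×1645, 0.6×345×2370) + 1.0×450×245 = min(444.15, 490.59) + 110.25 = 554.4 kN. φR_n = 0.75 × 554.4 = 415.8 kN.
Governing: min(477.4, 524.5, 763.8, 415.8) = 415.8 kN → block shear.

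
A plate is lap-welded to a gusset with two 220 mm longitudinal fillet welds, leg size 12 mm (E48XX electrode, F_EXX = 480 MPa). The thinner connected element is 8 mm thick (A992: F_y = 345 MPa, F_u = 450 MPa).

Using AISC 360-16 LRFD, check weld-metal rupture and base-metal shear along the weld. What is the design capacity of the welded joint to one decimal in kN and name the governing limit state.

Weld metal: throat = 0.707×12 = 8.484 mm, L = 2×220 = 440 mm. φR_n = 0.75 × 0.6 × 480 × 8.484 × 440 = 806.3 kN.
Base metal shear (8 mm plate): yield φR_n = 1.0×0.6×345×8×440 = 728.6 kN; rupture φR_n = 0.75×0.6×450×8×440 = 712.8 kN; take 712.8 kN (rupture).
Governing: min(806.3, 712.8) = 712.8 kN → base-metal shear.

712.8 kN (base-metal shear governs)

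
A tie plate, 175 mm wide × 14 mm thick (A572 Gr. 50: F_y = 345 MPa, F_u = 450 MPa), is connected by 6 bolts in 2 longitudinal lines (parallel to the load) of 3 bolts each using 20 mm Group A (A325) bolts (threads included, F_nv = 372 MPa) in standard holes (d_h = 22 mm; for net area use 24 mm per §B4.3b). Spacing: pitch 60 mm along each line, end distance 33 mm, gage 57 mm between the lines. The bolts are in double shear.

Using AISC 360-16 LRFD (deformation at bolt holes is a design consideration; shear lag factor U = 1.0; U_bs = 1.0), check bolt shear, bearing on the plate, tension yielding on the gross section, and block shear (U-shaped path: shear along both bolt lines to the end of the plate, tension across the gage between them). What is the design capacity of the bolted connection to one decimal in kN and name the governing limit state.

683.2 kN (block shear governs)

Bolt shear: A_b = π(20)²/4 = 314.16 mm². φR_n = 0.75 × 372 × 314.16 × 6 × 2 = 1051.8 kN.
Bearing (14 mm plate, F_u = 450 MPa): end bolts L_c = 33 − 22/2 = 22, R_n = min(1.2×22×14×450, 2.4×20×14×450) = 166.32 kN/bolt; interior L_c = 60 − 22 = 38, R_n = 287.28 kN/bolt. φR_n = 0.75 × (2×166.32 + 4×287.28) = 1111.3 kN.
Tension yield (gross): A_g = 175×14 = 2450 mm². φR_n = 0.90 × 345 × 2450 = 760.7 kN.
Block shear: shear path 2×[33+2×60] = 2×153 mm, A_gv = 4284, A_nv = 2×(153 − 2.5×24)×14 = 2604 mm²; tension across gage: (57 − 1×24)×14 = 462 mm². R_n = min(0.6×450×2604, 0.6×345×4284) + 1.0×450×462 = min(703.08, 886.79) + 207.9 = 910.98 kN. φR_n = 0.75 × 910.98 = 683.2 kN.
Governing: min(1051.8, 1111.3, 760.7, 683.2) = 683.2 kN → block shear.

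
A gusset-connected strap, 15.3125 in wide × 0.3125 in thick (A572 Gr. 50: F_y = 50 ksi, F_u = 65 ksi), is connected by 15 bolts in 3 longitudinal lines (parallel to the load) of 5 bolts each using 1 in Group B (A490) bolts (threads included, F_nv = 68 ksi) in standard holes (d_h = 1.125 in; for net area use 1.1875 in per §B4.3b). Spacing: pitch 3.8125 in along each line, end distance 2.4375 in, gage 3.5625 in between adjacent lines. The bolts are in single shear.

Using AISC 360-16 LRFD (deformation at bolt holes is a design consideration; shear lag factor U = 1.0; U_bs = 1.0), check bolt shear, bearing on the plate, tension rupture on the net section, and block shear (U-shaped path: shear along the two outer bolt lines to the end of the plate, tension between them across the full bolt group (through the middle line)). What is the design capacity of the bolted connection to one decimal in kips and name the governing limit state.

179.0 kips (net-section rupture governs)

Bolt shear: A_b = π(1)²/4 = 0.7854 in². φR_n = 0.75 × 68 × 0.7854 × 15 × 1 = 600.8 kips.
Bearing (0.3125 in plate, F_u = 65 ksi): end bolts L_c = 2.4375 − 1.125/2 = 1.875, R_n = min(1.2×1.875×0.3125×65, 2.4×1×0.3125×65) = 45.703 kips/bolt; interior L_c = 3.8125 − 1.125 = 2.6875, R_n = 48.75 kips/bolt. φR_n = 0.75 × (3×45.703 + 12×48.75) = 541.6 kips.
Tension rupture (net): A_n = (15.3125 − 3×1.1875)×0.3125 = 3.6719 in² (U = 1.0, A_e = A_n). φR_n = 0.75 × 65 × 3.6719 = 179.0 kips.
Block shear: shear path 2×[2.4375+4×3.8125] = 2×17.6875 in, A_gv = 11.055, A_nv = 2×(17.6875 − 4.5×1.1875)×0.3125 = 7.7148 in²; tension across gage: (7.125 − 2×1.1875)×0.3125 = 1.4844 in². R_n = min(0.6×65×7.7148, 0.6×50×11.055) + 1.0×65×1.4844 = min(300.88, 331.65) + 96.486 = 397.37 kips. φR_n = 0.75 × 397.37 = 298.0 kips.
Governing: min(600.8, 541.6, 179.0, 298.0) = 179.0 kips → net-section rupture.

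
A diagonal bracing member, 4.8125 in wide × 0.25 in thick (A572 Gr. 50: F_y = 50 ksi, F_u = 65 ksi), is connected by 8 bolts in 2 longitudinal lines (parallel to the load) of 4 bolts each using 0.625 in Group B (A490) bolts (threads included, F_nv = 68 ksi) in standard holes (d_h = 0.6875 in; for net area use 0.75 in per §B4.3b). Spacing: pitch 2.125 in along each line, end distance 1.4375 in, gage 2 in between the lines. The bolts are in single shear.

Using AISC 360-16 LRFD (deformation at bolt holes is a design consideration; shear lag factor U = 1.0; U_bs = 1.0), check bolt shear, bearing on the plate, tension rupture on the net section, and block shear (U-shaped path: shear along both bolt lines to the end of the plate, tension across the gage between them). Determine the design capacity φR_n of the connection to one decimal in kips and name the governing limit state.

40.4 kips (net-section rupture governs)

Bolt shear: A_b = π(0.625)²/4 = 0.3068 in². φR_n = 0.75 × 68 × 0.3068 × 8 × 1 = 125.2 kips.
Bearing (0.25 in plate, F_u = 65 ksi): end bolts L_c = 1.4375 − 0.6875/2 = 1.09375, R_n = min(1.2×1.09375×0.25×65, 2.4×0.625×0.25×65) = 21.328 kips/bolt; interior L_c = 2.125 − 0.6875 = 1.4375, R_n = 24.375 kips/bolt. φR_n = 0.75 × (2×21.328 + 6×24.375) = 141.7 kips.
Tension rupture (net): A_n = (4.8125 − 2×0.75)×0.25 = 0.82813 in² (U = 1.0, A_e = A_n). φR_n = 0.75 × 65 × 0.82813 = 40.4 kips.
Block shear: shear path 2×[1.4375+3×2.125] = 2×7.8125 in, A_gv = 3.9063, A_nv = 2×(7.8125 − 3.5×0.75)×0.25 = 2.5938 in²; tension across gage: (2 − 1×0.75)×0.25 = 0.3125 in². R_n = min(0.6×65×2.5938, 0.6×50×3.9063) + 1.0×65×0.3125 = min(101.16, 117.19) + 20.313 = 121.47 kips. φR_n = 0.75 × 121.47 = 91.1 kips.
Governing: min(125.2, 141.7, 40.4, 91.1) = 40.4 kips → net-section rupture.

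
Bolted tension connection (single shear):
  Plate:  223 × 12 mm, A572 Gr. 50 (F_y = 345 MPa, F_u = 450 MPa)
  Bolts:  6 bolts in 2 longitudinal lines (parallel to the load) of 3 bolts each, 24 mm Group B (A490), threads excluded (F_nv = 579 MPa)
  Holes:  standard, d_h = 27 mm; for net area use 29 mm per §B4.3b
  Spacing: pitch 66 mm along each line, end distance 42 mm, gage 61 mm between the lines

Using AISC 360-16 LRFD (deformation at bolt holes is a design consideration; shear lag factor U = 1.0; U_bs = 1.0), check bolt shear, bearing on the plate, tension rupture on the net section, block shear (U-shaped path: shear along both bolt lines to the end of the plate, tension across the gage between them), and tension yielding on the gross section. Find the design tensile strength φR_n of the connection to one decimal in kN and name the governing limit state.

Bolt shear: A_b = π(24)²/4 = 452.39 mm². φR_n = 0.75 × 579 × 452.39 × 6 × 1 = 1178.7 kN.
Bearing (12 mm plate, F_u = 450 MPa): end bolts L_c = 42 − 27/2 = 28.5, R_n = min(1.2×28.5×12×450, 2.4×24×12×450) = 184.68 kN/bolt; interior L_c = 66 − 27 = 39, R_n = 252.72 kN/bolt. φR_n = 0.75 × (2×184.68 + 4×252.72) = 1035.2 kN.
Tension rupture (net): A_n = (223 − 2×29)×12 = 1980 mm² (U = 1.0, A_e = A_n). φR_n = 0.75 × 450 × 1980 = 668.3 kN.
Block shear: shear path 2×[42+2×66] = 2×174 mm, A_gv = 4176, A_nv = 2×(174 − 2.5×29)×12 = 2436 mm²; tension across gage: (61 − 1×29)×12 = 384 mm². R_n = min(0.6×450×2436, 0.6×345×4176) + 1.0×450×384 = min(657.72, 864.43) + 172.8 = 830.52 kN. φR_n = 0.75 × 830.52 = 622.9 kN.
Tension yield (gross): A_g = 223×12 = 2676 mm². φR_n = 0.90 × 345 × 2676 = 830.9 kN.
Governing: min(1178.7, 1035.2, 668.3, 622.9, 830.9) = 622.9 kN → block shear.

622.9 kN (block shear governs)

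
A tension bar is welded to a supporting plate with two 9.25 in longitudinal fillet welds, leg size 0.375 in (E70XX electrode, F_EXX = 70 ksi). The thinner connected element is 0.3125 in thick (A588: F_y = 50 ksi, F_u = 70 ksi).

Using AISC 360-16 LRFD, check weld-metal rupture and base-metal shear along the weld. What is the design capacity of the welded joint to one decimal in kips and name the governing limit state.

Weld metal: throat = 0.707×0.375 = 0.26513 in, L = 2×9.25 = 18.5 in. φR_n = 0.75 × 0.6 × 70 × 0.26513 × 18.5 = 154.5 kips.
Base metal shear (0.3125 in plate): yield φR_n = 1.0×0.6×50×0.3125×18.5 = 173.4 kips; rupture φR_n = 0.75×0.6×70×0.3125×18.5 = 182.1 kips; take 173.4 kips (yield).
Governing: min(154.5, 173.4) = 154.5 kips → weld metal.

154.5 kips (weld metal governs)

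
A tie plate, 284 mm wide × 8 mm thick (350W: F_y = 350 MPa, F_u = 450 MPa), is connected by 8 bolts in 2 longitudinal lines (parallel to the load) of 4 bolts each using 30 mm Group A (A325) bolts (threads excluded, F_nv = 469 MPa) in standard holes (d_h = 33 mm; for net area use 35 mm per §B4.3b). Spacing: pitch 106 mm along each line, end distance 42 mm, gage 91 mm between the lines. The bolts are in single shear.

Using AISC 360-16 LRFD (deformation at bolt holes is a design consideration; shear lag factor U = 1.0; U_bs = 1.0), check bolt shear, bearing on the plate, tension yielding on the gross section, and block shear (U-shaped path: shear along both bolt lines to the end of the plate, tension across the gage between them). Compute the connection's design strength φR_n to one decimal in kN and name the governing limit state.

715.7 kN (gross-section yield governs)

Bolt shear: A_b = π(30)²/4 = 706.86 mm². φR_n = 0.75 × 469 × 706.86 × 8 × 1 = 1989.1 kN.
Bearing (8 mm plate, F_u = 450 MPa): end bolts L_c = 42 − 33/2 = 25.5, R_n = min(1.2×25.5×8×450, 2.4×30×8×450) = 110.16 kN/bolt; interior L_c = 106 − 33 = 73, R_n = 259.2 kN/bolt. φR_n = 0.75 × (2×110.16 + 6×259.2) = 1331.6 kN.
Tension yield (gross): A_g = 284×8 = 2272 mm². φR_n = 0.90 × 350 × 2272 = 715.7 kN.
Block shear: shear path 2×[42+3×106] = 2×360 mm, A_gv = 5760, A_nv = 2×(360 − 3.5×35)×8 = 3800 mm²; tension across gage: (91 − 1×35)×8 = 448 mm². R_n = min(0.6×450×3800, 0.6×350×5760) + 1.0×450×448 = min(1026, 1209.6) + 201.6 = 1227.6 kN. φR_n = 0.75 × 1227.6 = 920.7 kN.
Governing: min(1989.1, 1331.6, 715.7, 920.7) = 715.7 kN → gross-section yield.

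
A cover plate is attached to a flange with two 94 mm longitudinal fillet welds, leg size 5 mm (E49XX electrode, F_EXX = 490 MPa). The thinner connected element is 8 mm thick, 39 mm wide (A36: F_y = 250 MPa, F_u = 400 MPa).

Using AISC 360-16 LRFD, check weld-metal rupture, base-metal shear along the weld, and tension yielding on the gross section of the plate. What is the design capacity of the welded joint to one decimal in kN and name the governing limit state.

70.2 kN (gross-section yield governs)

Weld metal: throat = 0.707×5 = 3.535 mm, L = 2×94 = 188 mm. φR_n = 0.75 × 0.6 × 490 × 3.535 × 188 = 146.5 kN.
Base metal shear (8 mm plate): yield φR_n = 1.0×0.6×250×8×188 = 225.6 kN; rupture φR_n = 0.75×0.6×400×8×188 = 270.7 kN; take 225.6 kN (yield).
Tension yield (gross): A_g = 39×8 = 312 mm². φR_n = 0.90 × 250 × 312 = 70.2 kN.
Governing: min(146.5, 225.6, 70.2) = 70.2 kN → gross-section yield.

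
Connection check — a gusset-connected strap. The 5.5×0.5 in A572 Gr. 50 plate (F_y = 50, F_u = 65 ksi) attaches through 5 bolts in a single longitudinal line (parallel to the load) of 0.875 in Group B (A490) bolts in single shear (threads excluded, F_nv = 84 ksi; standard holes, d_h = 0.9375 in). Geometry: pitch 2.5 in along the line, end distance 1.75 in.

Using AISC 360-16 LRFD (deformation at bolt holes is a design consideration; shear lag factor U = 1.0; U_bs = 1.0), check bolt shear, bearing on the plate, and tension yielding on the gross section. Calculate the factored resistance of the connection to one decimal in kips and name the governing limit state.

Bolt shear: A_b = π(0.875)²/4 = 0.60132 in². φR_n = 0.75 × 84 × 0.60132 × 5 × 1 = 189.4 kips.
Bearing (0.5 in plate, F_u = 65 ksi): end bolts L_c = 1.75 − 0.9375/2 = 1.28125, R_n = min(1.2×1.28125×0.5×65, 2.4×0.875×0.5×65) = 49.969 kips/bolt; interior L_c = 2.5 − 0.9375 = 1.5625, R_n = 60.938 kips/bolt. φR_n = 0.75 × (1×49.969 + 4×60.938) = 220.3 kips.
Tension yield (gross): A_g = 5.5×0.5 = 2.75 in². φR_n = 0.90 × 50 × 2.75 = 123.8 kips.
Governing: min(189.4, 220.3, 123.8) = 123.8 kips → gross-section yield.

123.8 kips (gross-section yield governs)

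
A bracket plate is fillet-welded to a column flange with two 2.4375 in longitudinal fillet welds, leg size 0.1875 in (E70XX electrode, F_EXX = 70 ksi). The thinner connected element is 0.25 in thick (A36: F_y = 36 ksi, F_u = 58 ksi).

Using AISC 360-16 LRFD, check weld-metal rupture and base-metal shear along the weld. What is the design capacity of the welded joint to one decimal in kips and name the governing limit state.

20.4 kips (weld metal governs)

Weld metal: throat = 0.707×0.1875 = 0.13256 in, L = 2×2.4375 = 4.875 in. φR_n = 0.75 × 0.6 × 70 × 0.13256 × 4.875 = 20.4 kips.
Base metal shear (0.25 in plate): yield φR_n = 1.0×0.6×36×0.25×4.875 = 26.3 kips; rupture φR_n = 0.75×0.6×58×0.25×4.875 = 31.8 kips; take 26.3 kips (yield).
Governing: min(20.4, 26.3) = 20.4 kips → weld metal.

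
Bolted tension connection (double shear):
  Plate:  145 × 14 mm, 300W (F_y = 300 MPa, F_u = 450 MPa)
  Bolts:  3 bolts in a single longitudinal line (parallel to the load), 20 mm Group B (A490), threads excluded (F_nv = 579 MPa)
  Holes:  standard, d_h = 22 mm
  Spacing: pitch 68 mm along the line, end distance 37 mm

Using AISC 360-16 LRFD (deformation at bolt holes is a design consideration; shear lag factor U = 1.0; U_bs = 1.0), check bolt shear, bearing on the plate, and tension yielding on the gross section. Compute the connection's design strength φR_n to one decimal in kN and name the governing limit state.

548.1 kN (gross-section yield governs)

Bolt shear: A_b = π(20)²/4 = 314.16 mm². φR_n = 0.75 × 579 × 314.16 × 3 × 2 = 818.5 kN.
Bearing (14 mm plate, F_u = 450 MPa): end bolts L_c = 37 − 22/2 = 26, R_n = min(1.2×26×14×450, 2.4×20×14×450) = 196.56 kN/bolt; interior L_c = 68 − 22 = 46, R_n = 302.4 kN/bolt. φR_n = 0.75 × (1×196.56 + 2×302.4) = 601.0 kN.
Tension yield (gross): A_g = 145×14 = 2030 mm². φR_n = 0.90 × 300 × 2030 = 548.1 kN.
Governing: min(818.5, 601.0, 548.1) = 548.1 kN → gross-section yield.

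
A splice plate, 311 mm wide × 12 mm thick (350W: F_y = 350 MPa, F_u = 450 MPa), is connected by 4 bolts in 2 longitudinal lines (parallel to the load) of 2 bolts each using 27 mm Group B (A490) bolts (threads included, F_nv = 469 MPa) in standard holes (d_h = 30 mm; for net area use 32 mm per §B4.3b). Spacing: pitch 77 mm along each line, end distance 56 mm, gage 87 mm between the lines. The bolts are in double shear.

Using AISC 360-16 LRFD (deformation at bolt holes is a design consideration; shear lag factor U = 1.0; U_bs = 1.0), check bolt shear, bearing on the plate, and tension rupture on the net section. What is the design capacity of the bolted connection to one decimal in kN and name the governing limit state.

Bolt shear: A_b = π(27)²/4 = 572.56 mm². φR_n = 0.75 × 469 × 572.56 × 4 × 2 = 1611.2 kN.
Bearing (12 mm plate, F_u = 450 MPa): end bolts L_c = 56 − 30/2 = 41, R_n = min(1.2×41×12×450, 2.4×27×12×450) = 265.68 kN/bolt; interior L_c = 77 − 30 = 47, R_n = 304.56 kN/bolt. φR_n = 0.75 × (2×265.68 + 2×304.56) = 855.4 kN.
Tension rupture (net): A_n = (311 − 2×32)×12 = 2964 mm² (U = 1.0, A_e = A_n). φR_n = 0.75 × 450 × 2964 = 1000.4 kN.
Governing: min(1611.2, 855.4, 1000.4) = 855.4 kN → bearing.

855.4 kN (bearing governs)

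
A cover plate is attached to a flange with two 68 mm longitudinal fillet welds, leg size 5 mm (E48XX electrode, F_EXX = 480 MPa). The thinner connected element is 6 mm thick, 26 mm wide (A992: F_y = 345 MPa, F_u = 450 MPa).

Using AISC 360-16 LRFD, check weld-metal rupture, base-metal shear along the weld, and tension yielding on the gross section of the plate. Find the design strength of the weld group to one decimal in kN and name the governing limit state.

Weld metal: throat = 0.707×5 = 3.535 mm, L = 2×68 = 136 mm. φR_n = 0.75 × 0.6 × 480 × 3.535 × 136 = 103.8 kN.
Base metal shear (6 mm plate): yield φR_n = 1.0×0.6×345×6×136 = 168.9 kN; rupture φR_n = 0.75×0.6×450×6×136 = 165.2 kN; take 165.2 kN (rupture).
Tension yield (gross): A_g = 26×6 = 156 mm². φR_n = 0.90 × 345 × 156 = 48.4 kN.
Governing: min(103.8, 165.2, 48.4) = 48.4 kN → gross-section yield.

48.4 kN (gross-section yield governs)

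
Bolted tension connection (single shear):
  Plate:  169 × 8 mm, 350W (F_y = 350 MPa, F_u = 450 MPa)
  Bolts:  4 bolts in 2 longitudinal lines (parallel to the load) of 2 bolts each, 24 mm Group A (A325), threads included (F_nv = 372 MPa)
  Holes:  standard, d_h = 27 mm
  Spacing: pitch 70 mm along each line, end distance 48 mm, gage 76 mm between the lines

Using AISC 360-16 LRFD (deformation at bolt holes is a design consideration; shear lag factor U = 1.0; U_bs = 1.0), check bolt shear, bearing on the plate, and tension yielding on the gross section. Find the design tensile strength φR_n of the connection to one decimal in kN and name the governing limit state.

425.9 kN (gross-section yield governs)

Bolt shear: A_b = π(24)²/4 = 452.39 mm². φR_n = 0.75 × 372 × 452.39 × 4 × 1 = 504.9 kN.
Bearing (8 mm plate, F_u = 450 MPa): end bolts L_c = 48 − 27/2 = 34.5, R_n = min(1.2×34.5×8×450, 2.4×24×8×450) = 149.04 kN/bolt; interior L_c = 70 − 27 = 43, R_n = 185.76 kN/bolt. φR_n = 0.75 × (2×149.04 + 2×185.76) = 502.2 kN.
Tension yield (gross): A_g = 169×8 = 1352 mm². φR_n = 0.90 × 350 × 1352 = 425.9 kN.
Governing: min(504.9, 502.2, 425.9) = 425.9 kN → gross-section yield.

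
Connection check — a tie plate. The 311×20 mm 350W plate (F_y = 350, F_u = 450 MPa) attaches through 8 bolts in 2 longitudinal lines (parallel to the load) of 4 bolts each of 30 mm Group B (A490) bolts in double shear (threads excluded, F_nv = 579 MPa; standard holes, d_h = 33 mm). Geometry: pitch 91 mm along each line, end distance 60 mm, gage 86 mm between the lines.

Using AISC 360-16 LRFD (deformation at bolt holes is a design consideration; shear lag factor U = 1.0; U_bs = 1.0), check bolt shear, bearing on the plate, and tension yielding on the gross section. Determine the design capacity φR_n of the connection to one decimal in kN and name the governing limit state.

1959.3 kN (gross-section yield governs)

Bolt shear: A_b = π(30)²/4 = 706.86 mm². φR_n = 0.75 × 579 × 706.86 × 8 × 2 = 4911.3 kN.
Bearing (20 mm plate, F_u = 450 MPa): end bolts L_c = 60 − 33/2 = 43.5, R_n = min(1.2×43.5×20×450, 2.4×30×20×450) = 469.8 kN/bolt; interior L_c = 91 − 33 = 58, R_n = 626.4 kN/bolt. φR_n = 0.75 × (2×469.8 + 6×626.4) = 3523.5 kN.
Tension yield (gross): A_g = 311×20 = 6220 mm². φR_n = 0.90 × 350 × 6220 = 1959.3 kN.
Governing: min(4911.3, 3523.5, 1959.3) = 1959.3 kN → gross-section yield.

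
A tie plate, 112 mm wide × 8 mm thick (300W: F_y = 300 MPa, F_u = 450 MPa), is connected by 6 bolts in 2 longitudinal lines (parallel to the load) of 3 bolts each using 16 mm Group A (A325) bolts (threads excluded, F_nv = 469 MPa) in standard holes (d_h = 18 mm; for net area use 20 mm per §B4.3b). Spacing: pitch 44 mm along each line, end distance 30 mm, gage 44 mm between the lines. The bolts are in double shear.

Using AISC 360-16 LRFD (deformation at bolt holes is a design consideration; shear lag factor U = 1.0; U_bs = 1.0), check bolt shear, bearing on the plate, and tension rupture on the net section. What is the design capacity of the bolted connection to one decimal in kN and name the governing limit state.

194.4 kN (net-section rupture governs)

Bolt shear: A_b = π(16)²/4 = 201.06 mm². φR_n = 0.75 × 469 × 201.06 × 6 × 2 = 848.7 kN.
Bearing (8 mm plate, F_u = 450 MPa): end bolts L_c = 30 − 18/2 = 21, R_n = min(1.2×21×8×450, 2.4×16×8×450) = 90.72 kN/bolt; interior L_c = 44 − 18 = 26, R_n = 112.32 kN/bolt. φR_n = 0.75 × (2×90.72 + 4×112.32) = 473.0 kN.
Tension rupture (net): A_n = (112 − 2×20)×8 = 576 mm² (U = 1.0, A_e = A_n). φR_n = 0.75 × 450 × 576 = 194.4 kN.
Governing: min(848.7, 473.0, 194.4) = 194.4 kN → net-section rupture.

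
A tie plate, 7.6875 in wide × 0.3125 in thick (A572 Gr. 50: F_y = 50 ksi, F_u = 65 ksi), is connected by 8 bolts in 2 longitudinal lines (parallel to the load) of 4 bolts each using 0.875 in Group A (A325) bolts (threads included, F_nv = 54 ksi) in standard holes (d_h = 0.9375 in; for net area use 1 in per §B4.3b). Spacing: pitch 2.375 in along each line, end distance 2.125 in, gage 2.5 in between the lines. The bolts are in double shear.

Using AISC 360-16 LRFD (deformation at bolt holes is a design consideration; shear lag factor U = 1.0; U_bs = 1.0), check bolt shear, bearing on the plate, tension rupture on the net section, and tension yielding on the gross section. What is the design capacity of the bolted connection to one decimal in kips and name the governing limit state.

Bolt shear: A_b = π(0.875)²/4 = 0.60132 in². φR_n = 0.75 × 54 × 0.60132 × 8 × 2 = 389.7 kips.
Bearing (0.3125 in plate, F_u = 65 ksi): end bolts L_c = 2.125 − 0.9375/2 = 1.65625, R_n = min(1.2×1.65625×0.3125×65, 2.4×0.875×0.3125×65) = 40.371 kips/bolt; interior L_c = 2.375 − 0.9375 = 1.4375, R_n = 35.039 kips/bolt. φR_n = 0.75 × (2×40.371 + 6×35.039) = 218.2 kips.
Tension rupture (net): A_n = (7.6875 − 2×1)×0.3125 = 1.7773 in² (U = 1.0, A_e = A_n). φR_n = 0.75 × 65 × 1.7773 = 86.6 kips.
Tension yield (gross): A_g = 7.6875×0.3125 = 2.4023 in². φR_n = 0.90 × 50 × 2.4023 = 108.1 kips.
Governing: min(389.7, 218.2, 86.6, 108.1) = 86.6 kips → net-section rupture.

86.6 kips (net-section rupture governs)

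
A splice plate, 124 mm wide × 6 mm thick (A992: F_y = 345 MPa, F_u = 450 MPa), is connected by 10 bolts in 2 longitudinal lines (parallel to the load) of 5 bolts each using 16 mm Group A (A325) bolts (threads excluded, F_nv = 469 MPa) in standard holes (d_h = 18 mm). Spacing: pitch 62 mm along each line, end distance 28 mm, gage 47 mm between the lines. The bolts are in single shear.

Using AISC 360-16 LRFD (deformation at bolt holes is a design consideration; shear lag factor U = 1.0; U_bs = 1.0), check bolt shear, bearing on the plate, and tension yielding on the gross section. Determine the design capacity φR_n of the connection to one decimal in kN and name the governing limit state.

Bolt shear: A_b = π(16)²/4 = 201.06 mm². φR_n = 0.75 × 469 × 201.06 × 10 × 1 = 707.2 kN.
Bearing (6 mm plate, F_u = 450 MPa): end bolts L_c = 28 − 18/2 = 19, R_n = min(1.2×19×6×450, 2.4×16×6×450) = 61.56 kN/bolt; interior L_c = 62 − 18 = 44, R_n = 103.68 kN/bolt. φR_n = 0.75 × (2×61.56 + 8×103.68) = 714.4 kN.
Tension yield (gross): A_g = 124×6 = 744 mm². φR_n = 0.90 × 345 × 744 = 231.0 kN.
Governing: min(707.2, 714.4, 231.0) = 231.0 kN → gross-section yield.

231.0 kN (gross-section yield governs)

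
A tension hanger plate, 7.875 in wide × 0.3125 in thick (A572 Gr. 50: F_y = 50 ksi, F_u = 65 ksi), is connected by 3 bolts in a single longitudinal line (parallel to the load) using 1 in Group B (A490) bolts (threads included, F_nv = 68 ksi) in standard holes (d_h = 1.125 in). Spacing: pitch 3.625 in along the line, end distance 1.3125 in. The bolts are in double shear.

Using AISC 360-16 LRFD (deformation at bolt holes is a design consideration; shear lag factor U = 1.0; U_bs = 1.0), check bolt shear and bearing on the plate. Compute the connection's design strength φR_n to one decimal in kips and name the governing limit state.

86.8 kips (bearing governs)

Bolt shear: A_b = π(1)²/4 = 0.7854 in². φR_n = 0.75 × 68 × 0.7854 × 3 × 2 = 240.3 kips.
Bearing (0.3125 in plate, F_u = 65 ksi): end bolts L_c = 1.3125 − 1.125/2 = 0.75, R_n = min(1.2×0.75×0.3125×65, 2.4×1×0.3125×65) = 18.281 kips/bolt; interior L_c = 3.625 − 1.125 = 2.5, R_n = 48.75 kips/bolt. φR_n = 0.75 × (1×18.281 + 2×48.75) = 86.8 kips.
Governing: min(240.3, 86.8) = 86.8 kips → bearing.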